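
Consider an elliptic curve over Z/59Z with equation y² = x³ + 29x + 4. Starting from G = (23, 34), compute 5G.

(51, 33)

Double-and-add on 5 = (101)₂. Start with G = (23, 34) for the leading 1-bit.
double: tangent at (23, 34): λ = (3·23² + 29)/(2·34) ≡ 23/9. 9⁻¹ ≡ 46 (mod 59), so λ ≡ 23·46 ≡ 55.
  x = λ² - 23 - 23 = 3025 - 46 ≡ 29; y = λ·(23 - 29) - 34 ≡ 49. → (29, 49)
double: tangent at (29, 49): λ = (3·29² + 29)/(2·49) ≡ 15/39. 39⁻¹ ≡ 56 (mod 59), so λ ≡ 15·56 ≡ 14.
  x = λ² - 29 - 29 = 196 - 58 ≡ 20; y = λ·(29 - 20) - 49 ≡ 18. → (20, 18)
add G: (20, 18) + (23, 34). λ = (34 - 18)/(23 - 20) ≡ 16/3 mod 59. 3⁻¹ ≡ 20 (mod 59), so λ ≡ 25.
  x = λ² - 20 - 23 = 625 - 43 ≡ 51; y = λ·(20 - 51) - 18 ≡ 33. → (51, 33)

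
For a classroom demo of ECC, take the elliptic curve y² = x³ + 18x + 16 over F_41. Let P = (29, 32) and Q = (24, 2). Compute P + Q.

(24, 39)

(29, 32) + (24, 2). λ = (2 - 32)/(24 - 29) ≡ 11/36 mod 41. 36⁻¹ ≡ 8 (mod 41), so λ ≡ 6.
  x = λ² - 29 - 24 = 36 - 53 ≡ 24; y = λ·(29 - 24) - 32 ≡ 39. → (24, 39)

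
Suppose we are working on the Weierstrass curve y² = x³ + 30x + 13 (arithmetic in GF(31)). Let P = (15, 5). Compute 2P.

(19, 23)

tangent at (15, 5): λ = (3·15² + 30)/(2·5) ≡ 23/10. 10⁻¹ ≡ 28 (mod 31), so λ ≡ 23·28 ≡ 24.
  x = λ² - 15 - 15 = 576 - 30 ≡ 19; y = λ·(15 - 19) - 5 ≡ 23. → (19, 23)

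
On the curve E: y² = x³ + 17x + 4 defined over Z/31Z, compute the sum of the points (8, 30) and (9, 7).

(16, 30)

(8, 30) + (9, 7). λ = (7 - 30)/(9 - 8) ≡ 8/1 mod 31. 1⁻¹ ≡ 1 (mod 31), so λ ≡ 8.
  x = λ² - 8 - 9 = 64 - 17 ≡ 16; y = λ·(8 - 16) - 30 ≡ 30. → (16, 30)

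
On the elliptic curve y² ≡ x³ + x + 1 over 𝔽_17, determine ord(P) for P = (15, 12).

9

2P: tangent at (15, 12): λ = (3·15² + 1)/(2·12) ≡ 13/7. 7⁻¹ ≡ 5 (mod 17), so λ ≡ 13·5 ≡ 14.
  x = λ² - 15 - 15 = 196 - 30 ≡ 13; y = λ·(15 - 13) - 12 ≡ 16. → (13, 16)
3P: (13, 16) + (15, 12). λ = (12 - 16)/(15 - 13) ≡ 13/2 mod 17. 2⁻¹ ≡ 9 (mod 17) since 2·9 = 18 ≡ 1, so λ ≡ 15.
  x = λ² - 13 - 15 = 225 - 28 ≡ 10; y = λ·(13 - 10) - 16 ≡ 12. → (10, 12)
4P: (10, 12) + (15, 12). λ = (12 - 12)/(15 - 10) ≡ 0/5 mod 17. 5⁻¹ ≡ 7 (mod 17), so λ ≡ 0.
  x = λ² - 10 - 15 = 0 - 25 ≡ 9; y = λ·(10 - 9) - 12 ≡ 5. → (9, 5)
5P: (9, 5) + (15, 12). λ = (12 - 5)/(15 - 9) ≡ 7/6 mod 17. 6⁻¹ ≡ 3 (mod 17), so λ ≡ 4.
  x = λ² - 9 - 15 = 16 - 24 ≡ 9; y = λ·(9 - 9) - 5 ≡ 12. → (9, 12)
6P: (9, 12) + (15, 12). λ = (12 - 12)/(15 - 9) ≡ 0/6 mod 17. 6⁻¹ ≡ 3 (mod 17), so λ ≡ 0.
  x = λ² - 9 - 15 = 0 - 24 ≡ 10; y = λ·(9 - 10) - 12 ≡ 5. → (10, 5)
7P: (10, 5) + (15, 12). λ = (12 - 5)/(15 - 10) ≡ 7/5 mod 17. 5⁻¹ ≡ 7 (mod 17), so λ ≡ 15.
  x = λ² - 10 - 15 = 225 - 25 ≡ 13; y = λ·(10 - 13) - 5 ≡ 1. → (13, 1)
8P: (13, 1) + (15, 12). λ = (12 - 1)/(15 - 13) ≡ 11/2 mod 17. 2⁻¹ ≡ 9 (mod 17) since 2·9 = 18 ≡ 1, so λ ≡ 14.
  x = λ² - 13 - 15 = 196 - 28 ≡ 15; y = λ·(13 - 15) - 1 ≡ 5. → (15, 5)
9P: (15, 5) + (15, 12): same x and y₁ ≡ -y₂, so the sum is O.
9P = O, so the order is 9.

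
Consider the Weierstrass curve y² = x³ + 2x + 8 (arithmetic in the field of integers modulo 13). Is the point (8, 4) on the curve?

y² = 4² ≡ 3; x³ + 2x + 8 = 536 ≡ 3 (mod 13). 3 = 3.

yes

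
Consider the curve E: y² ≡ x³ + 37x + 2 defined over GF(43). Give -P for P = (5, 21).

-(5, 21) = (5, -21 mod 43) = (5, 22).

(5, 22)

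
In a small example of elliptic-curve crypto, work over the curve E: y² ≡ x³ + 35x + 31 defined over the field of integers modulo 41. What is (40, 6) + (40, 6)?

tangent at (40, 6): λ = (3·40² + 35)/(2·6) ≡ 38/12. 12⁻¹ ≡ 24 (mod 41), so λ ≡ 38·24 ≡ 10.
  x = λ² - 40 - 40 = 100 - 80 ≡ 20; y = λ·(40 - 20) - 6 ≡ 30. → (20, 30)

(20, 30)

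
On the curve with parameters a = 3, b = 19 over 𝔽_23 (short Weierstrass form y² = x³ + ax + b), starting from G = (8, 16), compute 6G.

Repeated addition: build up to 6G.
2G: tangent at (8, 16): λ = (3·8² + 3)/(2·16) ≡ 11/9. 9⁻¹ ≡ 18 (mod 23) since 9·18 = 162 ≡ 1, so λ ≡ 11·18 ≡ 14.
  x = λ² - 8 - 8 = 196 - 16 ≡ 19; y = λ·(8 - 19) - 16 ≡ 14. → (19, 14)
3G: (19, 14) + (8, 16). λ = (16 - 14)/(8 - 19) ≡ 2/12 mod 23. 12⁻¹ ≡ 2 (mod 23), so λ ≡ 4.
  x = λ² - 19 - 8 = 16 - 27 ≡ 12; y = λ·(19 - 12) - 14 ≡ 14. → (12, 14)
4G: (12, 14) + (8, 16). λ = (16 - 14)/(8 - 12) ≡ 2/19 mod 23. 19⁻¹ ≡ 17 (mod 23), so λ ≡ 11.
  x = λ² - 12 - 8 = 121 - 20 ≡ 9; y = λ·(12 - 9) - 14 ≡ 19. → (9, 19)
5G: (9, 19) + (8, 16). λ = (16 - 19)/(8 - 9) ≡ 20/22 mod 23. 22⁻¹ ≡ 22 (mod 23), so λ ≡ 3.
  x = λ² - 9 - 8 = 9 - 17 ≡ 15; y = λ·(9 - 15) - 19 ≡ 9. → (15, 9)
6G: (15, 9) + (8, 16). λ = (16 - 9)/(8 - 15) ≡ 7/16 mod 23. 16⁻¹ ≡ 13 (mod 23), so λ ≡ 22.
  x = λ² - 15 - 8 = 484 - 23 ≡ 1; y = λ·(15 - 1) - 9 ≡ 0. → (1, 0)

(1, 0)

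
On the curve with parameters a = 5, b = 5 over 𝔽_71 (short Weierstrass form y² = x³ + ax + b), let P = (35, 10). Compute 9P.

Repeated addition: build up to 9P.
2P: tangent at (35, 10): λ = (3·35² + 5)/(2·10) ≡ 59/20. 20⁻¹ ≡ 32 (mod 71) since 20·32 = 640 ≡ 1, so λ ≡ 59·32 ≡ 42.
  x = λ² - 35 - 35 = 1764 - 70 ≡ 61; y = λ·(35 - 61) - 10 ≡ 34. → (61, 34)
3P: (61, 34) + (35, 10). λ = (10 - 34)/(35 - 61) ≡ 47/45 mod 71. 45⁻¹ ≡ 30 (mod 71) since 45·30 = 1350 ≡ 1, so λ ≡ 61.
  x = λ² - 61 - 35 = 3721 - 96 ≡ 4; y = λ·(61 - 4) - 34 ≡ 35. → (4, 35)
4P: (4, 35) + (35, 10). λ = (10 - 35)/(35 - 4) ≡ 46/31 mod 71. 31⁻¹ ≡ 55 (mod 71), so λ ≡ 45.
  x = λ² - 4 - 35 = 2025 - 39 ≡ 69; y = λ·(4 - 69) - 35 ≡ 22. → (69, 22)
5P: (69, 22) + (35, 10). λ = (10 - 22)/(35 - 69) ≡ 59/37 mod 71. 37⁻¹ ≡ 48 (mod 71) since 37·48 = 1776 ≡ 1, so λ ≡ 63.
  x = λ² - 69 - 35 = 3969 - 104 ≡ 31; y = λ·(69 - 31) - 22 ≡ 29. → (31, 29)
6P: (31, 29) + (35, 10). λ = (10 - 29)/(35 - 31) ≡ 52/4 mod 71. 4⁻¹ ≡ 18 (mod 71), so λ ≡ 13.
  x = λ² - 31 - 35 = 169 - 66 ≡ 32; y = λ·(31 - 32) - 29 ≡ 29. → (32, 29)
7P: (32, 29) + (35, 10). λ = (10 - 29)/(35 - 32) ≡ 52/3 mod 71. 3⁻¹ ≡ 24 (mod 71) since 3·24 = 72 ≡ 1, so λ ≡ 41.
  x = λ² - 32 - 35 = 1681 - 67 ≡ 52; y = λ·(32 - 52) - 29 ≡ 3. → (52, 3)
8P: (52, 3) + (35, 10). λ = (10 - 3)/(35 - 52) ≡ 7/54 mod 71. 54⁻¹ ≡ 25 (mod 71), so λ ≡ 33.
  x = λ² - 52 - 35 = 1089 - 87 ≡ 8; y = λ·(52 - 8) - 3 ≡ 29. → (8, 29)
9P: (8, 29) + (35, 10). λ = (10 - 29)/(35 - 8) ≡ 52/27 mod 71. 27⁻¹ ≡ 50 (mod 71) since 27·50 = 1350 ≡ 1, so λ ≡ 44.
  x = λ² - 8 - 35 = 1936 - 43 ≡ 47; y = λ·(8 - 47) - 29 ≡ 30. → (47, 30)

(47, 30)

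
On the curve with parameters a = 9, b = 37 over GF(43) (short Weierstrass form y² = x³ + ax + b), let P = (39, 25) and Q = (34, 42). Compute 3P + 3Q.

First 3P:
Repeated addition: build up to 3P.
2P: tangent at (39, 25): λ = (3·39² + 9)/(2·25) ≡ 14/7. 7⁻¹ ≡ 37 (mod 43), so λ ≡ 14·37 ≡ 2.
  x = λ² - 39 - 39 = 4 - 78 ≡ 12; y = λ·(39 - 12) - 25 ≡ 29. → (12, 29)
3P: (12, 29) + (39, 25). λ = (25 - 29)/(39 - 12) ≡ 39/27 mod 43. 27⁻¹ ≡ 8 (mod 43) since 27·8 = 216 ≡ 1, so λ ≡ 11.
  x = λ² - 12 - 39 = 121 - 51 ≡ 27; y = λ·(12 - 27) - 29 ≡ 21. → (27, 21)
3P = (27, 21).
Next 3Q:
Repeated addition: build up to 3Q.
2Q: tangent at (34, 42): λ = (3·34² + 9)/(2·42) ≡ 37/41. 41⁻¹ ≡ 21 (mod 43), so λ ≡ 37·21 ≡ 3.
  x = λ² - 34 - 34 = 9 - 68 ≡ 27; y = λ·(34 - 27) - 42 ≡ 22. → (27, 22)
3Q: (27, 22) + (34, 42). λ = (42 - 22)/(34 - 27) ≡ 20/7 mod 43. 7⁻¹ ≡ 37 (mod 43), so λ ≡ 9.
  x = λ² - 27 - 34 = 81 - 61 ≡ 20; y = λ·(27 - 20) - 22 ≡ 41. → (20, 41)
3Q = (20, 41).
Finally 3P + 3Q:
(27, 21) + (20, 41). λ = (41 - 21)/(20 - 27) ≡ 20/36 mod 43. 36⁻¹ ≡ 6 (mod 43) since 36·6 = 216 ≡ 1, so λ ≡ 34.
  x = λ² - 27 - 20 = 1156 - 47 ≡ 34; y = λ·(27 - 34) - 21 ≡ 42. → (34, 42)

(34, 42)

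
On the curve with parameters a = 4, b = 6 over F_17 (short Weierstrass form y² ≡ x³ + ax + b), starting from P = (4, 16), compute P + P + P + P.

Double-and-add on 4 = (100)₂. Start with P = (4, 16) for the leading 1-bit.
double: tangent at (4, 16): λ = (3·4² + 4)/(2·16) ≡ 1/15. 15⁻¹ ≡ 8 (mod 17), so λ ≡ 1·8 ≡ 8.
  x = λ² - 4 - 4 = 64 - 8 ≡ 5; y = λ·(4 - 5) - 16 ≡ 10. → (5, 10)
double: tangent at (5, 10): λ = (3·5² + 4)/(2·10) ≡ 11/3. 3⁻¹ ≡ 6 (mod 17), so λ ≡ 11·6 ≡ 15.
  x = λ² - 5 - 5 = 225 - 10 ≡ 11; y = λ·(5 - 11) - 10 ≡ 2. → (11, 2)

(11, 2)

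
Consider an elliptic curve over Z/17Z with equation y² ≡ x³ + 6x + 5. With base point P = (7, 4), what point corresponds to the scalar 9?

Repeated addition: build up to 9P.
2P: tangent at (7, 4): λ = (3·7² + 6)/(2·4) ≡ 0/8. 8⁻¹ ≡ 15 (mod 17), so λ ≡ 0·15 ≡ 0.
  x = λ² - 7 - 7 = 0 - 14 ≡ 3; y = λ·(7 - 3) - 4 ≡ 13. → (3, 13)
3P: (3, 13) + (7, 4). λ = (4 - 13)/(7 - 3) ≡ 8/4 mod 17. 4⁻¹ ≡ 13 (mod 17), so λ ≡ 2.
  x = λ² - 3 - 7 = 4 - 10 ≡ 11; y = λ·(3 - 11) - 13 ≡ 5. → (11, 5)
4P: (11, 5) + (7, 4). λ = (4 - 5)/(7 - 11) ≡ 16/13 mod 17. 13⁻¹ ≡ 4 (mod 17) since 13·4 = 52 ≡ 1, so λ ≡ 13.
  x = λ² - 11 - 7 = 169 - 18 ≡ 15; y = λ·(11 - 15) - 5 ≡ 11. → (15, 11)
5P: (15, 11) + (7, 4). λ = (4 - 11)/(7 - 15) ≡ 10/9 mod 17. 9⁻¹ ≡ 2 (mod 17), so λ ≡ 3.
  x = λ² - 15 - 7 = 9 - 22 ≡ 4; y = λ·(15 - 4) - 11 ≡ 5. → (4, 5)
6P: (4, 5) + (7, 4). λ = (4 - 5)/(7 - 4) ≡ 16/3 mod 17. 3⁻¹ ≡ 6 (mod 17) since 3·6 = 18 ≡ 1, so λ ≡ 11.
  x = λ² - 4 - 7 = 121 - 11 ≡ 8; y = λ·(4 - 8) - 5 ≡ 2. → (8, 2)
7P: (8, 2) + (7, 4). λ = (4 - 2)/(7 - 8) ≡ 2/16 mod 17. 16⁻¹ ≡ 16 (mod 17) since 16·16 = 256 ≡ 1, so λ ≡ 15.
  x = λ² - 8 - 7 = 225 - 15 ≡ 6; y = λ·(8 - 6) - 2 ≡ 11. → (6, 11)
8P: (6, 11) + (7, 4). λ = (4 - 11)/(7 - 6) ≡ 10/1 mod 17. 1⁻¹ ≡ 1 (mod 17), so λ ≡ 10.
  x = λ² - 6 - 7 = 100 - 13 ≡ 2; y = λ·(6 - 2) - 11 ≡ 12. → (2, 12)
9P: (2, 12) + (7, 4). λ = (4 - 12)/(7 - 2) ≡ 9/5 mod 17. 5⁻¹ ≡ 7 (mod 17), so λ ≡ 12.
  x = λ² - 2 - 7 = 144 - 9 ≡ 16; y = λ·(2 - 16) - 12 ≡ 7. → (16, 7)

(16, 7)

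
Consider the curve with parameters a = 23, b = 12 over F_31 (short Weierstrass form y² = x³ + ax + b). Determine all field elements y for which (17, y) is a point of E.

x³ + 23x + 12 = 5316 ≡ 15 (mod 31).
15 is a non-residue mod 31; no y exists.

none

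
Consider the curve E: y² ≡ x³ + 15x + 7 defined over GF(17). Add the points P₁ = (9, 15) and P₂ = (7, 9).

(10, 16)

(9, 15) + (7, 9). λ = (9 - 15)/(7 - 9) ≡ 11/15 mod 17. 15⁻¹ ≡ 8 (mod 17) since 15·8 = 120 ≡ 1, so λ ≡ 3.
  x = λ² - 9 - 7 = 9 - 16 ≡ 10; y = λ·(9 - 10) - 15 ≡ 16. → (10, 16)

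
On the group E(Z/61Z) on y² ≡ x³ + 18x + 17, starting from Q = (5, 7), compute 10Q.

Double-and-add on 10 = (1010)₂. Start with Q = (5, 7) for the leading 1-bit.
double: tangent at (5, 7): λ = (3·5² + 18)/(2·7) ≡ 32/14. 14⁻¹ ≡ 48 (mod 61), so λ ≡ 32·48 ≡ 11.
  x = λ² - 5 - 5 = 121 - 10 ≡ 50; y = λ·(5 - 50) - 7 ≡ 47. → (50, 47)
double: tangent at (50, 47): λ = (3·50² + 18)/(2·47) ≡ 15/33. 33⁻¹ ≡ 37 (mod 61), so λ ≡ 15·37 ≡ 6.
  x = λ² - 50 - 50 = 36 - 100 ≡ 58; y = λ·(50 - 58) - 47 ≡ 27. → (58, 27)
add Q: (58, 27) + (5, 7). λ = (7 - 27)/(5 - 58) ≡ 41/8 mod 61. 8⁻¹ ≡ 23 (mod 61) since 8·23 = 184 ≡ 1, so λ ≡ 28.
  x = λ² - 58 - 5 = 784 - 63 ≡ 50; y = λ·(58 - 50) - 27 ≡ 14. → (50, 14)
double: tangent at (50, 14): λ = (3·50² + 18)/(2·14) ≡ 15/28. 28⁻¹ ≡ 24 (mod 61) since 28·24 = 672 ≡ 1, so λ ≡ 15·24 ≡ 55.
  x = λ² - 50 - 50 = 3025 - 100 ≡ 58; y = λ·(50 - 58) - 14 ≡ 34. → (58, 34)

(58, 34)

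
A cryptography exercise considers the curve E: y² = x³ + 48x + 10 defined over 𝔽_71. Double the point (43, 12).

tangent at (43, 12): λ = (3·43² + 48)/(2·12) ≡ 57/24. 24⁻¹ ≡ 3 (mod 71), so λ ≡ 57·3 ≡ 29.
  x = λ² - 43 - 43 = 841 - 86 ≡ 45; y = λ·(43 - 45) - 12 ≡ 1. → (45, 1)

(45, 1)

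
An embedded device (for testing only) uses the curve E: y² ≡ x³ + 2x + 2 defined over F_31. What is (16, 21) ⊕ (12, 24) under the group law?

(16, 21) + (12, 24). λ = (24 - 21)/(12 - 16) ≡ 3/27 mod 31. 27⁻¹ ≡ 23 (mod 31), so λ ≡ 7.
  x = λ² - 16 - 12 = 49 - 28 ≡ 21; y = λ·(16 - 21) - 21 ≡ 6. → (21, 6)

(21, 6)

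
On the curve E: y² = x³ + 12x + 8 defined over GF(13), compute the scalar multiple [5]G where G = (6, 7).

Repeated addition: build up to 5G.
2G: tangent at (6, 7): λ = (3·6² + 12)/(2·7) ≡ 3/1. 1⁻¹ ≡ 1 (mod 13) since 1·1 = 1 ≡ 1, so λ ≡ 3·1 ≡ 3.
  x = λ² - 6 - 6 = 9 - 12 ≡ 10; y = λ·(6 - 10) - 7 ≡ 7. → (10, 7)
3G: (10, 7) + (6, 7). λ = (7 - 7)/(6 - 10) ≡ 0/9 mod 13. 9⁻¹ ≡ 3 (mod 13), so λ ≡ 0.
  x = λ² - 10 - 6 = 0 - 16 ≡ 10; y = λ·(10 - 10) - 7 ≡ 6. → (10, 6)
4G: (10, 6) + (6, 7). λ = (7 - 6)/(6 - 10) ≡ 1/9 mod 13. 9⁻¹ ≡ 3 (mod 13), so λ ≡ 3.
  x = λ² - 10 - 6 = 9 - 16 ≡ 6; y = λ·(10 - 6) - 6 ≡ 6. → (6, 6)
5G: (6, 6) + (6, 7): same x and y₁ ≡ -y₂, so the sum is O.

O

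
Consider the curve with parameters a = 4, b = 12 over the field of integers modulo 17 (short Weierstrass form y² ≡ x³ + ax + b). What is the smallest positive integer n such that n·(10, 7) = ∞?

2P: tangent at (10, 7): λ = (3·10² + 4)/(2·7) ≡ 15/14. 14⁻¹ ≡ 11 (mod 17), so λ ≡ 15·11 ≡ 12.
  x = λ² - 10 - 10 = 144 - 20 ≡ 5; y = λ·(10 - 5) - 7 ≡ 2. → (5, 2)
3P: (5, 2) + (10, 7). λ = (7 - 2)/(10 - 5) ≡ 5/5 mod 17. 5⁻¹ ≡ 7 (mod 17), so λ ≡ 1.
  x = λ² - 5 - 10 = 1 - 15 ≡ 3; y = λ·(5 - 3) - 2 ≡ 0. → (3, 0)
4P: (3, 0) + (10, 7). λ = (7 - 0)/(10 - 3) ≡ 7/7 mod 17. 7⁻¹ ≡ 5 (mod 17), so λ ≡ 1.
  x = λ² - 3 - 10 = 1 - 13 ≡ 5; y = λ·(3 - 5) - 0 ≡ 15. → (5, 15)
5P: (5, 15) + (10, 7). λ = (7 - 15)/(10 - 5) ≡ 9/5 mod 17. 5⁻¹ ≡ 7 (mod 17) since 5·7 = 35 ≡ 1, so λ ≡ 12.
  x = λ² - 5 - 10 = 144 - 15 ≡ 10; y = λ·(5 - 10) - 15 ≡ 10. → (10, 10)
6P: (10, 10) + (10, 7): same x and y₁ ≡ -y₂, so the sum is ∞.
6P = ∞, so the order is 6.

6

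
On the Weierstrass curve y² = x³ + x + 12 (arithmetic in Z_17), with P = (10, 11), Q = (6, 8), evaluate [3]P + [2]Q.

(14, 13)

First 3P:
Repeated addition: build up to 3P.
2P: tangent at (10, 11): λ = (3·10² + 1)/(2·11) ≡ 12/5. 5⁻¹ ≡ 7 (mod 17), so λ ≡ 12·7 ≡ 16.
  x = λ² - 10 - 10 = 256 - 20 ≡ 15; y = λ·(10 - 15) - 11 ≡ 11. → (15, 11)
3P: (15, 11) + (10, 11). λ = (11 - 11)/(10 - 15) ≡ 0/12 mod 17. 12⁻¹ ≡ 10 (mod 17) since 12·10 = 120 ≡ 1, so λ ≡ 0.
  x = λ² - 15 - 10 = 0 - 25 ≡ 9; y = λ·(15 - 9) - 11 ≡ 6. → (9, 6)
3P = (9, 6).
Next 2Q:
Repeated addition: build up to 2Q.
2Q: tangent at (6, 8): λ = (3·6² + 1)/(2·8) ≡ 7/16. 16⁻¹ ≡ 16 (mod 17) since 16·16 = 256 ≡ 1, so λ ≡ 7·16 ≡ 10.
  x = λ² - 6 - 6 = 100 - 12 ≡ 3; y = λ·(6 - 3) - 8 ≡ 5. → (3, 5)
2Q = (3, 5).
Finally 3P + 2Q:
(9, 6) + (3, 5). λ = (5 - 6)/(3 - 9) ≡ 16/11 mod 17. 11⁻¹ ≡ 14 (mod 17), so λ ≡ 3.
  x = λ² - 9 - 3 = 9 - 12 ≡ 14; y = λ·(9 - 14) - 6 ≡ 13. → (14, 13)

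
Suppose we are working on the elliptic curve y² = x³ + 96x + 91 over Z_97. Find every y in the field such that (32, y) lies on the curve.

x³ + 96x + 91 = 35931 ≡ 41 (mod 97).
41 is a non-residue mod 97; no y exists.

none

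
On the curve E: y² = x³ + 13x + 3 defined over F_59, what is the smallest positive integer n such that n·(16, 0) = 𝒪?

2

2P: (16, 0) + (16, 0): same x and y₁ ≡ -y₂, so the sum is 𝒪.
2P = 𝒪, so the order is 2.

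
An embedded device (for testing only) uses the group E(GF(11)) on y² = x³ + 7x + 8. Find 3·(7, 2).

Write G = (7, 2).
Repeated addition: build up to 3G.
2G: tangent at (7, 2): λ = (3·7² + 7)/(2·2) ≡ 0/4. 4⁻¹ ≡ 3 (mod 11), so λ ≡ 0·3 ≡ 0.
  x = λ² - 7 - 7 = 0 - 14 ≡ 8; y = λ·(7 - 8) - 2 ≡ 9. → (8, 9)
3G: (8, 9) + (7, 2). λ = (2 - 9)/(7 - 8) ≡ 4/10 mod 11. 10⁻¹ ≡ 10 (mod 11), so λ ≡ 7.
  x = λ² - 8 - 7 = 49 - 15 ≡ 1; y = λ·(8 - 1) - 9 ≡ 7. → (1, 7)

(1, 7)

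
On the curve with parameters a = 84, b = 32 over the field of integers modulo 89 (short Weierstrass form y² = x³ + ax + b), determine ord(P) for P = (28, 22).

2P: tangent at (28, 22): λ = (3·28² + 84)/(2·22) ≡ 33/44. 44⁻¹ ≡ 87 (mod 89), so λ ≡ 33·87 ≡ 23.
  x = λ² - 28 - 28 = 529 - 56 ≡ 28; y = λ·(28 - 28) - 22 ≡ 67. → (28, 67)
3P: (28, 67) + (28, 22): same x and y₁ ≡ -y₂, so the sum is ∞.
3P = ∞, so the order is 3.

3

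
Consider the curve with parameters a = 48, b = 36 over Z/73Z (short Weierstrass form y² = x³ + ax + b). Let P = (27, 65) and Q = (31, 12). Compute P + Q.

(27, 65) + (31, 12). λ = (12 - 65)/(31 - 27) ≡ 20/4 mod 73. 4⁻¹ ≡ 55 (mod 73), so λ ≡ 5.
  x = λ² - 27 - 31 = 25 - 58 ≡ 40; y = λ·(27 - 40) - 65 ≡ 16. → (40, 16)

(40, 16)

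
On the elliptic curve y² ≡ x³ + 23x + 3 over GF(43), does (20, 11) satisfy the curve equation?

yes

y² = 11² ≡ 35; x³ + 23x + 3 = 8463 ≡ 35 (mod 43). 35 = 35.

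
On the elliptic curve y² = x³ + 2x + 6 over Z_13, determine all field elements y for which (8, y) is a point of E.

x³ + 2x + 6 = 534 ≡ 1 (mod 13).
Square roots of 1 mod 13: 1 and 12 (since 1² = 1 ≡ 1).

1, 12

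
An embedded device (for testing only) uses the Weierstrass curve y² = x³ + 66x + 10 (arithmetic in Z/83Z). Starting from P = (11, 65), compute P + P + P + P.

(10, 50)

Repeated addition: build up to 4P.
2P: tangent at (11, 65): λ = (3·11² + 66)/(2·65) ≡ 14/47. 47⁻¹ ≡ 53 (mod 83), so λ ≡ 14·53 ≡ 78.
  x = λ² - 11 - 11 = 6084 - 22 ≡ 3; y = λ·(11 - 3) - 65 ≡ 61. → (3, 61)
3P: (3, 61) + (11, 65). λ = (65 - 61)/(11 - 3) ≡ 4/8 mod 83. 8⁻¹ ≡ 52 (mod 83) since 8·52 = 416 ≡ 1, so λ ≡ 42.
  x = λ² - 3 - 11 = 1764 - 14 ≡ 7; y = λ·(3 - 7) - 61 ≡ 20. → (7, 20)
4P: (7, 20) + (11, 65). λ = (65 - 20)/(11 - 7) ≡ 45/4 mod 83. 4⁻¹ ≡ 21 (mod 83), so λ ≡ 32.
  x = λ² - 7 - 11 = 1024 - 18 ≡ 10; y = λ·(7 - 10) - 20 ≡ 50. → (10, 50)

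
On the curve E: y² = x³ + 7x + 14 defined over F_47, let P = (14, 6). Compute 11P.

(26, 10)

Repeated addition: build up to 11P.
2P: tangent at (14, 6): λ = (3·14² + 7)/(2·6) ≡ 31/12. 12⁻¹ ≡ 4 (mod 47) since 12·4 = 48 ≡ 1, so λ ≡ 31·4 ≡ 30.
  x = λ² - 14 - 14 = 900 - 28 ≡ 26; y = λ·(14 - 26) - 6 ≡ 10. → (26, 10)
3P: (26, 10) + (14, 6). λ = (6 - 10)/(14 - 26) ≡ 43/35 mod 47. 35⁻¹ ≡ 43 (mod 47) since 35·43 = 1505 ≡ 1, so λ ≡ 16.
  x = λ² - 26 - 14 = 256 - 40 ≡ 28; y = λ·(26 - 28) - 10 ≡ 5. → (28, 5)
4P: (28, 5) + (14, 6). λ = (6 - 5)/(14 - 28) ≡ 1/33 mod 47. 33⁻¹ ≡ 10 (mod 47) since 33·10 = 330 ≡ 1, so λ ≡ 10.
  x = λ² - 28 - 14 = 100 - 42 ≡ 11; y = λ·(28 - 11) - 5 ≡ 24. → (11, 24)
5P: (11, 24) + (14, 6). λ = (6 - 24)/(14 - 11) ≡ 29/3 mod 47. 3⁻¹ ≡ 16 (mod 47), so λ ≡ 41.
  x = λ² - 11 - 14 = 1681 - 25 ≡ 11; y = λ·(11 - 11) - 24 ≡ 23. → (11, 23)
6P: (11, 23) + (14, 6). λ = (6 - 23)/(14 - 11) ≡ 30/3 mod 47. 3⁻¹ ≡ 16 (mod 47), so λ ≡ 10.
  x = λ² - 11 - 14 = 100 - 25 ≡ 28; y = λ·(11 - 28) - 23 ≡ 42. → (28, 42)
7P: (28, 42) + (14, 6). λ = (6 - 42)/(14 - 28) ≡ 11/33 mod 47. 33⁻¹ ≡ 10 (mod 47), so λ ≡ 16.
  x = λ² - 28 - 14 = 256 - 42 ≡ 26; y = λ·(28 - 26) - 42 ≡ 37. → (26, 37)
8P: (26, 37) + (14, 6). λ = (6 - 37)/(14 - 26) ≡ 16/35 mod 47. 35⁻¹ ≡ 43 (mod 47) since 35·43 = 1505 ≡ 1, so λ ≡ 30.
  x = λ² - 26 - 14 = 900 - 40 ≡ 14; y = λ·(26 - 14) - 37 ≡ 41. → (14, 41)
9P: (14, 41) + (14, 6): same x and y₁ ≡ -y₂, so the sum is O.
10P: O + (14, 6) = (14, 6) (identity).
11P: tangent at (14, 6): λ = (3·14² + 7)/(2·6) ≡ 31/12. 12⁻¹ ≡ 4 (mod 47), so λ ≡ 31·4 ≡ 30.
  x = λ² - 14 - 14 = 900 - 28 ≡ 26; y = λ·(14 - 26) - 6 ≡ 10. → (26, 10)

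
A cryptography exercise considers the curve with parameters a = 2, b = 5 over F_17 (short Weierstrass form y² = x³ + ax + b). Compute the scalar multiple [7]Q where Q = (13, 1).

Repeated addition: build up to 7Q.
2Q: tangent at (13, 1): λ = (3·13² + 2)/(2·1) ≡ 16/2. 2⁻¹ ≡ 9 (mod 17), so λ ≡ 16·9 ≡ 8.
  x = λ² - 13 - 13 = 64 - 26 ≡ 4; y = λ·(13 - 4) - 1 ≡ 3. → (4, 3)
3Q: (4, 3) + (13, 1). λ = (1 - 3)/(13 - 4) ≡ 15/9 mod 17. 9⁻¹ ≡ 2 (mod 17), so λ ≡ 13.
  x = λ² - 4 - 13 = 169 - 17 ≡ 16; y = λ·(4 - 16) - 3 ≡ 11. → (16, 11)
4Q: (16, 11) + (13, 1). λ = (1 - 11)/(13 - 16) ≡ 7/14 mod 17. 14⁻¹ ≡ 11 (mod 17), so λ ≡ 9.
  x = λ² - 16 - 13 = 81 - 29 ≡ 1; y = λ·(16 - 1) - 11 ≡ 5. → (1, 5)
5Q: (1, 5) + (13, 1). λ = (1 - 5)/(13 - 1) ≡ 13/12 mod 17. 12⁻¹ ≡ 10 (mod 17) since 12·10 = 120 ≡ 1, so λ ≡ 11.
  x = λ² - 1 - 13 = 121 - 14 ≡ 5; y = λ·(1 - 5) - 5 ≡ 2. → (5, 2)
6Q: (5, 2) + (13, 1). λ = (1 - 2)/(13 - 5) ≡ 16/8 mod 17. 8⁻¹ ≡ 15 (mod 17), so λ ≡ 2.
  x = λ² - 5 - 13 = 4 - 18 ≡ 3; y = λ·(5 - 3) - 2 ≡ 2. → (3, 2)
7Q: (3, 2) + (13, 1). λ = (1 - 2)/(13 - 3) ≡ 16/10 mod 17. 10⁻¹ ≡ 12 (mod 17) since 10·12 = 120 ≡ 1, so λ ≡ 5.
  x = λ² - 3 - 13 = 25 - 16 ≡ 9; y = λ·(3 - 9) - 2 ≡ 2. → (9, 2)

(9, 2)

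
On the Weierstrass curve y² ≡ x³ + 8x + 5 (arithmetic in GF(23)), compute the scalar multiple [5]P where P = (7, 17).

(19, 22)

Double-and-add on 5 = (101)₂. Start with P = (7, 17) for the leading 1-bit.
double: tangent at (7, 17): λ = (3·7² + 8)/(2·17) ≡ 17/11. 11⁻¹ ≡ 21 (mod 23), so λ ≡ 17·21 ≡ 12.
  x = λ² - 7 - 7 = 144 - 14 ≡ 15; y = λ·(7 - 15) - 17 ≡ 2. → (15, 2)
double: tangent at (15, 2): λ = (3·15² + 8)/(2·2) ≡ 16/4. 4⁻¹ ≡ 6 (mod 23) since 4·6 = 24 ≡ 1, so λ ≡ 16·6 ≡ 4.
  x = λ² - 15 - 15 = 16 - 30 ≡ 9; y = λ·(15 - 9) - 2 ≡ 22. → (9, 22)
add P: (9, 22) + (7, 17). λ = (17 - 22)/(7 - 9) ≡ 18/21 mod 23. 21⁻¹ ≡ 11 (mod 23) since 21·11 = 231 ≡ 1, so λ ≡ 14.
  x = λ² - 9 - 7 = 196 - 16 ≡ 19; y = λ·(9 - 19) - 22 ≡ 22. → (19, 22)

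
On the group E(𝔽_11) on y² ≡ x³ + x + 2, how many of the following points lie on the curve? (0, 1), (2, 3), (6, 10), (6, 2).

1

(0, 1): 1² ≡ 1, rhs ≡ 2 → off.
(2, 3): 3² ≡ 9, rhs ≡ 1 → off.
(6, 10): 10² ≡ 1, rhs ≡ 4 → off.
(6, 2): 2² ≡ 4, rhs ≡ 4 → on.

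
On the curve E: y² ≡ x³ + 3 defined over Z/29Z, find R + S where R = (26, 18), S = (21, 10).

(24, 20)

(26, 18) + (21, 10). λ = (10 - 18)/(21 - 26) ≡ 21/24 mod 29. 24⁻¹ ≡ 23 (mod 29), so λ ≡ 19.
  x = λ² - 26 - 21 = 361 - 47 ≡ 24; y = λ·(26 - 24) - 18 ≡ 20. → (24, 20)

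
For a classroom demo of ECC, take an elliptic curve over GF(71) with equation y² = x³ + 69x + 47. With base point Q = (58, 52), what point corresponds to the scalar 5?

(29, 66)

Double-and-add on 5 = (101)₂. Start with Q = (58, 52) for the leading 1-bit.
double: tangent at (58, 52): λ = (3·58² + 69)/(2·52) ≡ 8/33. 33⁻¹ ≡ 28 (mod 71) since 33·28 = 924 ≡ 1, so λ ≡ 8·28 ≡ 11.
  x = λ² - 58 - 58 = 121 - 116 ≡ 5; y = λ·(58 - 5) - 52 ≡ 34. → (5, 34)
double: tangent at (5, 34): λ = (3·5² + 69)/(2·34) ≡ 2/68. 68⁻¹ ≡ 47 (mod 71), so λ ≡ 2·47 ≡ 23.
  x = λ² - 5 - 5 = 529 - 10 ≡ 22; y = λ·(5 - 22) - 34 ≡ 1. → (22, 1)
add Q: (22, 1) + (58, 52). λ = (52 - 1)/(58 - 22) ≡ 51/36 mod 71. 36⁻¹ ≡ 2 (mod 71) since 36·2 = 72 ≡ 1, so λ ≡ 31.
  x = λ² - 22 - 58 = 961 - 80 ≡ 29; y = λ·(22 - 29) - 1 ≡ 66. → (29, 66)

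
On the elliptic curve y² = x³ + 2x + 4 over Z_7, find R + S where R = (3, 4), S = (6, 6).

(0, 5)

(3, 4) + (6, 6). λ = (6 - 4)/(6 - 3) ≡ 2/3 mod 7. 3⁻¹ ≡ 5 (mod 7) since 3·5 = 15 ≡ 1, so λ ≡ 3.
  x = λ² - 3 - 6 = 9 - 9 ≡ 0; y = λ·(3 - 0) - 4 ≡ 5. → (0, 5)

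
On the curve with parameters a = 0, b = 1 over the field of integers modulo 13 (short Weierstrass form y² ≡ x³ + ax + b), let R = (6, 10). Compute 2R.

tangent at (6, 10): λ = (3·6² + 0)/(2·10) ≡ 4/7. 7⁻¹ ≡ 2 (mod 13), so λ ≡ 4·2 ≡ 8.
  x = λ² - 6 - 6 = 64 - 12 ≡ 0; y = λ·(6 - 0) - 10 ≡ 12. → (0, 12)

(0, 12)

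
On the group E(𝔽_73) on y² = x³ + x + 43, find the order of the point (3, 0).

2

2P: (3, 0) + (3, 0): same x and y₁ ≡ -y₂, so the sum is ∞.
2P = ∞, so the order is 2.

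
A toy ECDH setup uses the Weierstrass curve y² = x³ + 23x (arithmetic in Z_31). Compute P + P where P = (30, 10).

(4, 30)

tangent at (30, 10): λ = (3·30² + 23)/(2·10) ≡ 26/20. 20⁻¹ ≡ 14 (mod 31), so λ ≡ 26·14 ≡ 23.
  x = λ² - 30 - 30 = 529 - 60 ≡ 4; y = λ·(30 - 4) - 10 ≡ 30. → (4, 30)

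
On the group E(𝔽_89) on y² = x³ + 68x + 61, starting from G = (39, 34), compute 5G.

(17, 16)

Repeated addition: build up to 5G.
2G: tangent at (39, 34): λ = (3·39² + 68)/(2·34) ≡ 3/68. 68⁻¹ ≡ 72 (mod 89) since 68·72 = 4896 ≡ 1, so λ ≡ 3·72 ≡ 38.
  x = λ² - 39 - 39 = 1444 - 78 ≡ 31; y = λ·(39 - 31) - 34 ≡ 3. → (31, 3)
3G: (31, 3) + (39, 34). λ = (34 - 3)/(39 - 31) ≡ 31/8 mod 89. 8⁻¹ ≡ 78 (mod 89), so λ ≡ 15.
  x = λ² - 31 - 39 = 225 - 70 ≡ 66; y = λ·(31 - 66) - 3 ≡ 6. → (66, 6)
4G: (66, 6) + (39, 34). λ = (34 - 6)/(39 - 66) ≡ 28/62 mod 89. 62⁻¹ ≡ 56 (mod 89), so λ ≡ 55.
  x = λ² - 66 - 39 = 3025 - 105 ≡ 72; y = λ·(66 - 72) - 6 ≡ 20. → (72, 20)
5G: (72, 20) + (39, 34). λ = (34 - 20)/(39 - 72) ≡ 14/56 mod 89. 56⁻¹ ≡ 62 (mod 89), so λ ≡ 67.
  x = λ² - 72 - 39 = 4489 - 111 ≡ 17; y = λ·(72 - 17) - 20 ≡ 16. → (17, 16)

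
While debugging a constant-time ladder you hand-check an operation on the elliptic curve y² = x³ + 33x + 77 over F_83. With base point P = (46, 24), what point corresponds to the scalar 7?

(11, 51)

Repeated addition: build up to 7P.
2P: tangent at (46, 24): λ = (3·46² + 33)/(2·24) ≡ 73/48. 48⁻¹ ≡ 64 (mod 83), so λ ≡ 73·64 ≡ 24.
  x = λ² - 46 - 46 = 576 - 92 ≡ 69; y = λ·(46 - 69) - 24 ≡ 5. → (69, 5)
3P: (69, 5) + (46, 24). λ = (24 - 5)/(46 - 69) ≡ 19/60 mod 83. 60⁻¹ ≡ 18 (mod 83), so λ ≡ 10.
  x = λ² - 69 - 46 = 100 - 115 ≡ 68; y = λ·(69 - 68) - 5 ≡ 5. → (68, 5)
4P: (68, 5) + (46, 24). λ = (24 - 5)/(46 - 68) ≡ 19/61 mod 83. 61⁻¹ ≡ 49 (mod 83), so λ ≡ 18.
  x = λ² - 68 - 46 = 324 - 114 ≡ 44; y = λ·(68 - 44) - 5 ≡ 12. → (44, 12)
5P: (44, 12) + (46, 24). λ = (24 - 12)/(46 - 44) ≡ 12/2 mod 83. 2⁻¹ ≡ 42 (mod 83), so λ ≡ 6.
  x = λ² - 44 - 46 = 36 - 90 ≡ 29; y = λ·(44 - 29) - 12 ≡ 78. → (29, 78)
6P: (29, 78) + (46, 24). λ = (24 - 78)/(46 - 29) ≡ 29/17 mod 83. 17⁻¹ ≡ 44 (mod 83), so λ ≡ 31.
  x = λ² - 29 - 46 = 961 - 75 ≡ 56; y = λ·(29 - 56) - 78 ≡ 81. → (56, 81)
7P: (56, 81) + (46, 24). λ = (24 - 81)/(46 - 56) ≡ 26/73 mod 83. 73⁻¹ ≡ 58 (mod 83), so λ ≡ 14.
  x = λ² - 56 - 46 = 196 - 102 ≡ 11; y = λ·(56 - 11) - 81 ≡ 51. → (11, 51)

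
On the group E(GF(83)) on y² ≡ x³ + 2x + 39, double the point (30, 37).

tangent at (30, 37): λ = (3·30² + 2)/(2·37) ≡ 46/74. 74⁻¹ ≡ 46 (mod 83), so λ ≡ 46·46 ≡ 41.
  x = λ² - 30 - 30 = 1681 - 60 ≡ 44; y = λ·(30 - 44) - 37 ≡ 53. → (44, 53)

(44, 53)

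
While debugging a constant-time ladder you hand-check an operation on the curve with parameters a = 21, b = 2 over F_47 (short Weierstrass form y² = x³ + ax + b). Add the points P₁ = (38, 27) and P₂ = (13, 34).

(38, 27) + (13, 34). λ = (34 - 27)/(13 - 38) ≡ 7/22 mod 47. 22⁻¹ ≡ 15 (mod 47), so λ ≡ 11.
  x = λ² - 38 - 13 = 121 - 51 ≡ 23; y = λ·(38 - 23) - 27 ≡ 44. → (23, 44)

(23, 44)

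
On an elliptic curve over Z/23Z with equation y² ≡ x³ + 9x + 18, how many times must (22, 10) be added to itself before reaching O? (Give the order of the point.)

2P: tangent at (22, 10): λ = (3·22² + 9)/(2·10) ≡ 12/20. 20⁻¹ ≡ 15 (mod 23) since 20·15 = 300 ≡ 1, so λ ≡ 12·15 ≡ 19.
  x = λ² - 22 - 22 = 361 - 44 ≡ 18; y = λ·(22 - 18) - 10 ≡ 20. → (18, 20)
3P: (18, 20) + (22, 10). λ = (10 - 20)/(22 - 18) ≡ 13/4 mod 23. 4⁻¹ ≡ 6 (mod 23), so λ ≡ 9.
  x = λ² - 18 - 22 = 81 - 40 ≡ 18; y = λ·(18 - 18) - 20 ≡ 3. → (18, 3)
4P: (18, 3) + (22, 10). λ = (10 - 3)/(22 - 18) ≡ 7/4 mod 23. 4⁻¹ ≡ 6 (mod 23) since 4·6 = 24 ≡ 1, so λ ≡ 19.
  x = λ² - 18 - 22 = 361 - 40 ≡ 22; y = λ·(18 - 22) - 3 ≡ 13. → (22, 13)
5P: (22, 13) + (22, 10): same x and y₁ ≡ -y₂, so the sum is O.
5P = O, so the order is 5.

5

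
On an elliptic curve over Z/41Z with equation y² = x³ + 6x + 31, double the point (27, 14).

(26, 16)

tangent at (27, 14): λ = (3·27² + 6)/(2·14) ≡ 20/28. 28⁻¹ ≡ 22 (mod 41) since 28·22 = 616 ≡ 1, so λ ≡ 20·22 ≡ 30.
  x = λ² - 27 - 27 = 900 - 54 ≡ 26; y = λ·(27 - 26) - 14 ≡ 16. → (26, 16)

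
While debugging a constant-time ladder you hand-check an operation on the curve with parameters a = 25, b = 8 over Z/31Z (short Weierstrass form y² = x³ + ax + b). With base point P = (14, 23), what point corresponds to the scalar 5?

(10, 7)

Double-and-add on 5 = (101)₂. Start with P = (14, 23) for the leading 1-bit.
double: tangent at (14, 23): λ = (3·14² + 25)/(2·23) ≡ 24/15. 15⁻¹ ≡ 29 (mod 31), so λ ≡ 24·29 ≡ 14.
  x = λ² - 14 - 14 = 196 - 28 ≡ 13; y = λ·(14 - 13) - 23 ≡ 22. → (13, 22)
double: tangent at (13, 22): λ = (3·13² + 25)/(2·22) ≡ 5/13. 13⁻¹ ≡ 12 (mod 31), so λ ≡ 5·12 ≡ 29.
  x = λ² - 13 - 13 = 841 - 26 ≡ 9; y = λ·(13 - 9) - 22 ≡ 1. → (9, 1)
add P: (9, 1) + (14, 23). λ = (23 - 1)/(14 - 9) ≡ 22/5 mod 31. 5⁻¹ ≡ 25 (mod 31), so λ ≡ 23.
  x = λ² - 9 - 14 = 529 - 23 ≡ 10; y = λ·(9 - 10) - 1 ≡ 7. → (10, 7)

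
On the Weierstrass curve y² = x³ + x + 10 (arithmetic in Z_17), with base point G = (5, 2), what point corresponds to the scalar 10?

(11, 14)

Repeated addition: build up to 10G.
2G: tangent at (5, 2): λ = (3·5² + 1)/(2·2) ≡ 8/4. 4⁻¹ ≡ 13 (mod 17) since 4·13 = 52 ≡ 1, so λ ≡ 8·13 ≡ 2.
  x = λ² - 5 - 5 = 4 - 10 ≡ 11; y = λ·(5 - 11) - 2 ≡ 3. → (11, 3)
3G: (11, 3) + (5, 2). λ = (2 - 3)/(5 - 11) ≡ 16/11 mod 17. 11⁻¹ ≡ 14 (mod 17) since 11·14 = 154 ≡ 1, so λ ≡ 3.
  x = λ² - 11 - 5 = 9 - 16 ≡ 10; y = λ·(11 - 10) - 3 ≡ 0. → (10, 0)
4G: (10, 0) + (5, 2). λ = (2 - 0)/(5 - 10) ≡ 2/12 mod 17. 12⁻¹ ≡ 10 (mod 17), so λ ≡ 3.
  x = λ² - 10 - 5 = 9 - 15 ≡ 11; y = λ·(10 - 11) - 0 ≡ 14. → (11, 14)
5G: (11, 14) + (5, 2). λ = (2 - 14)/(5 - 11) ≡ 5/11 mod 17. 11⁻¹ ≡ 14 (mod 17), so λ ≡ 2.
  x = λ² - 11 - 5 = 4 - 16 ≡ 5; y = λ·(11 - 5) - 14 ≡ 15. → (5, 15)
6G: (5, 15) + (5, 2): same x and y₁ ≡ -y₂, so the sum is ∞.
7G: ∞ + (5, 2) = (5, 2) (identity).
8G: tangent at (5, 2): λ = (3·5² + 1)/(2·2) ≡ 8/4. 4⁻¹ ≡ 13 (mod 17) since 4·13 = 52 ≡ 1, so λ ≡ 8·13 ≡ 2.
  x = λ² - 5 - 5 = 4 - 10 ≡ 11; y = λ·(5 - 11) - 2 ≡ 3. → (11, 3)
9G: (11, 3) + (5, 2). λ = (2 - 3)/(5 - 11) ≡ 16/11 mod 17. 11⁻¹ ≡ 14 (mod 17), so λ ≡ 3.
  x = λ² - 11 - 5 = 9 - 16 ≡ 10; y = λ·(11 - 10) - 3 ≡ 0. → (10, 0)
10G: (10, 0) + (5, 2). λ = (2 - 0)/(5 - 10) ≡ 2/12 mod 17. 12⁻¹ ≡ 10 (mod 17) since 12·10 = 120 ≡ 1, so λ ≡ 3.
  x = λ² - 10 - 5 = 9 - 15 ≡ 11; y = λ·(10 - 11) - 0 ≡ 14. → (11, 14)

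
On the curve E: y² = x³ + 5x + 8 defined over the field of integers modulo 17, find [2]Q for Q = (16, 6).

(10, 15)

tangent at (16, 6): λ = (3·16² + 5)/(2·6) ≡ 8/12. 12⁻¹ ≡ 10 (mod 17), so λ ≡ 8·10 ≡ 12.
  x = λ² - 16 - 16 = 144 - 32 ≡ 10; y = λ·(16 - 10) - 6 ≡ 15. → (10, 15)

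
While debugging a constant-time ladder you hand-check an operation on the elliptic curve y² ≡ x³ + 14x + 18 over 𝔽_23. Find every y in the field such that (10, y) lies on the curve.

x³ + 14x + 18 = 1158 ≡ 8 (mod 23).
Square roots of 8 mod 23: 10 and 13 (since 10² = 100 ≡ 8).

10, 13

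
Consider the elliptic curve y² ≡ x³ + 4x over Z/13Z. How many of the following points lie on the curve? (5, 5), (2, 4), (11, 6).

(5, 5): 5² ≡ 12, rhs ≡ 2 → off.
(2, 4): 4² ≡ 3, rhs ≡ 3 → on.
(11, 6): 6² ≡ 10, rhs ≡ 10 → on.

2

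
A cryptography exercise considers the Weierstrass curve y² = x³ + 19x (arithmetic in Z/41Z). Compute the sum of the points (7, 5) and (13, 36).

(7, 5) + (13, 36). λ = (36 - 5)/(13 - 7) ≡ 31/6 mod 41. 6⁻¹ ≡ 7 (mod 41), so λ ≡ 12.
  x = λ² - 7 - 13 = 144 - 20 ≡ 1; y = λ·(7 - 1) - 5 ≡ 26. → (1, 26)

(1, 26)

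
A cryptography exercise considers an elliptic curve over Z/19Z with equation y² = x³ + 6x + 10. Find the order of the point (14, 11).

2P: tangent at (14, 11): λ = (3·14² + 6)/(2·11) ≡ 5/3. 3⁻¹ ≡ 13 (mod 19) since 3·13 = 39 ≡ 1, so λ ≡ 5·13 ≡ 8.
  x = λ² - 14 - 14 = 64 - 28 ≡ 17; y = λ·(14 - 17) - 11 ≡ 3. → (17, 3)
3P: (17, 3) + (14, 11). λ = (11 - 3)/(14 - 17) ≡ 8/16 mod 19. 16⁻¹ ≡ 6 (mod 19) since 16·6 = 96 ≡ 1, so λ ≡ 10.
  x = λ² - 17 - 14 = 100 - 31 ≡ 12; y = λ·(17 - 12) - 3 ≡ 9. → (12, 9)
4P: (12, 9) + (14, 11). λ = (11 - 9)/(14 - 12) ≡ 2/2 mod 19. 2⁻¹ ≡ 10 (mod 19), so λ ≡ 1.
  x = λ² - 12 - 14 = 1 - 26 ≡ 13; y = λ·(12 - 13) - 9 ≡ 9. → (13, 9)
5P: (13, 9) + (14, 11). λ = (11 - 9)/(14 - 13) ≡ 2/1 mod 19. 1⁻¹ ≡ 1 (mod 19), so λ ≡ 2.
  x = λ² - 13 - 14 = 4 - 27 ≡ 15; y = λ·(13 - 15) - 9 ≡ 6. → (15, 6)
6P: (15, 6) + (14, 11). λ = (11 - 6)/(14 - 15) ≡ 5/18 mod 19. 18⁻¹ ≡ 18 (mod 19), so λ ≡ 14.
  x = λ² - 15 - 14 = 196 - 29 ≡ 15; y = λ·(15 - 15) - 6 ≡ 13. → (15, 13)
7P: (15, 13) + (14, 11). λ = (11 - 13)/(14 - 15) ≡ 17/18 mod 19. 18⁻¹ ≡ 18 (mod 19), so λ ≡ 2.
  x = λ² - 15 - 14 = 4 - 29 ≡ 13; y = λ·(15 - 13) - 13 ≡ 10. → (13, 10)
8P: (13, 10) + (14, 11). λ = (11 - 10)/(14 - 13) ≡ 1/1 mod 19. 1⁻¹ ≡ 1 (mod 19) since 1·1 = 1 ≡ 1, so λ ≡ 1.
  x = λ² - 13 - 14 = 1 - 27 ≡ 12; y = λ·(13 - 12) - 10 ≡ 10. → (12, 10)
9P: (12, 10) + (14, 11). λ = (11 - 10)/(14 - 12) ≡ 1/2 mod 19. 2⁻¹ ≡ 10 (mod 19), so λ ≡ 10.
  x = λ² - 12 - 14 = 100 - 26 ≡ 17; y = λ·(12 - 17) - 10 ≡ 16. → (17, 16)
10P: (17, 16) + (14, 11). λ = (11 - 16)/(14 - 17) ≡ 14/16 mod 19. 16⁻¹ ≡ 6 (mod 19), so λ ≡ 8.
  x = λ² - 17 - 14 = 64 - 31 ≡ 14; y = λ·(17 - 14) - 16 ≡ 8. → (14, 8)
11P: (14, 8) + (14, 11): same x and y₁ ≡ -y₂, so the sum is O.
11P = O, so the order is 11.

11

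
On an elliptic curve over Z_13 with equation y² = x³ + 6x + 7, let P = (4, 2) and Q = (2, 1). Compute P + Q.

(4, 11)

(4, 2) + (2, 1). λ = (1 - 2)/(2 - 4) ≡ 12/11 mod 13. 11⁻¹ ≡ 6 (mod 13) since 11·6 = 66 ≡ 1, so λ ≡ 7.
  x = λ² - 4 - 2 = 49 - 6 ≡ 4; y = λ·(4 - 4) - 2 ≡ 11. → (4, 11)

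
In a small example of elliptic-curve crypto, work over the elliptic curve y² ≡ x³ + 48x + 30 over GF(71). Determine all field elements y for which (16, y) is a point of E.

x³ + 48x + 30 = 4894 ≡ 66 (mod 71).
66 is a non-residue mod 71; no y exists.

none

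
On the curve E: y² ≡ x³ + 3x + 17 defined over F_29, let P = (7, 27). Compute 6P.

(17, 14)

Repeated addition: build up to 6P.
2P: tangent at (7, 27): λ = (3·7² + 3)/(2·27) ≡ 5/25. 25⁻¹ ≡ 7 (mod 29), so λ ≡ 5·7 ≡ 6.
  x = λ² - 7 - 7 = 36 - 14 ≡ 22; y = λ·(7 - 22) - 27 ≡ 28. → (22, 28)
3P: (22, 28) + (7, 27). λ = (27 - 28)/(7 - 22) ≡ 28/14 mod 29. 14⁻¹ ≡ 27 (mod 29) since 14·27 = 378 ≡ 1, so λ ≡ 2.
  x = λ² - 22 - 7 = 4 - 29 ≡ 4; y = λ·(22 - 4) - 28 ≡ 8. → (4, 8)
4P: (4, 8) + (7, 27). λ = (27 - 8)/(7 - 4) ≡ 19/3 mod 29. 3⁻¹ ≡ 10 (mod 29) since 3·10 = 30 ≡ 1, so λ ≡ 16.
  x = λ² - 4 - 7 = 256 - 11 ≡ 13; y = λ·(4 - 13) - 8 ≡ 22. → (13, 22)
5P: (13, 22) + (7, 27). λ = (27 - 22)/(7 - 13) ≡ 5/23 mod 29. 23⁻¹ ≡ 24 (mod 29), so λ ≡ 4.
  x = λ² - 13 - 7 = 16 - 20 ≡ 25; y = λ·(13 - 25) - 22 ≡ 17. → (25, 17)
6P: (25, 17) + (7, 27). λ = (27 - 17)/(7 - 25) ≡ 10/11 mod 29. 11⁻¹ ≡ 8 (mod 29), so λ ≡ 22.
  x = λ² - 25 - 7 = 484 - 32 ≡ 17; y = λ·(25 - 17) - 17 ≡ 14. → (17, 14)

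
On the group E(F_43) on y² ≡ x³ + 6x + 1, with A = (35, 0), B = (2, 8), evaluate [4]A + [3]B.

First 4A:
Repeated addition: build up to 4A.
2A: (35, 0) + (35, 0): same x and y₁ ≡ -y₂, so the sum is O.
3A: O + (35, 0) = (35, 0) (identity).
4A: (35, 0) + (35, 0): same x and y₁ ≡ -y₂, so the sum is O.
4A = O.
Next 3B:
Repeated addition: build up to 3B.
2B: tangent at (2, 8): λ = (3·2² + 6)/(2·8) ≡ 18/16. 16⁻¹ ≡ 35 (mod 43) since 16·35 = 560 ≡ 1, so λ ≡ 18·35 ≡ 28.
  x = λ² - 2 - 2 = 784 - 4 ≡ 6; y = λ·(2 - 6) - 8 ≡ 9. → (6, 9)
3B: (6, 9) + (2, 8). λ = (8 - 9)/(2 - 6) ≡ 42/39 mod 43. 39⁻¹ ≡ 32 (mod 43) since 39·32 = 1248 ≡ 1, so λ ≡ 11.
  x = λ² - 6 - 2 = 121 - 8 ≡ 27; y = λ·(6 - 27) - 9 ≡ 18. → (27, 18)
3B = (27, 18).
Finally 4A + 3B:
O + (27, 18) = (27, 18) (identity).

(27, 18)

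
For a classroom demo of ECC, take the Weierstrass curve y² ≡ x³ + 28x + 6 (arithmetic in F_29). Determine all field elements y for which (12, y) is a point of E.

none

x³ + 28x + 6 = 2070 ≡ 11 (mod 29).
11 is a non-residue mod 29; no y exists.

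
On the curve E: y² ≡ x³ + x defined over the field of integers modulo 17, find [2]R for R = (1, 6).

tangent at (1, 6): λ = (3·1² + 1)/(2·6) ≡ 4/12. 12⁻¹ ≡ 10 (mod 17), so λ ≡ 4·10 ≡ 6.
  x = λ² - 1 - 1 = 36 - 2 ≡ 0; y = λ·(1 - 0) - 6 ≡ 0. → (0, 0)

(0, 0)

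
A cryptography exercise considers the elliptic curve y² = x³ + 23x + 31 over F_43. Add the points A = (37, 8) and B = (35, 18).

(37, 8) + (35, 18). λ = (18 - 8)/(35 - 37) ≡ 10/41 mod 43. 41⁻¹ ≡ 21 (mod 43), so λ ≡ 38.
  x = λ² - 37 - 35 = 1444 - 72 ≡ 39; y = λ·(37 - 39) - 8 ≡ 2. → (39, 2)

(39, 2)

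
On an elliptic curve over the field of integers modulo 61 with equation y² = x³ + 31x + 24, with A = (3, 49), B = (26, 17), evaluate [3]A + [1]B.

(38, 36)

First 3A:
Repeated addition: build up to 3A.
2A: tangent at (3, 49): λ = (3·3² + 31)/(2·49) ≡ 58/37. 37⁻¹ ≡ 33 (mod 61), so λ ≡ 58·33 ≡ 23.
  x = λ² - 3 - 3 = 529 - 6 ≡ 35; y = λ·(3 - 35) - 49 ≡ 8. → (35, 8)
3A: (35, 8) + (3, 49). λ = (49 - 8)/(3 - 35) ≡ 41/29 mod 61. 29⁻¹ ≡ 40 (mod 61) since 29·40 = 1160 ≡ 1, so λ ≡ 54.
  x = λ² - 35 - 3 = 2916 - 38 ≡ 11; y = λ·(35 - 11) - 8 ≡ 7. → (11, 7)
3A = (11, 7).
Finally 3A + B:
(11, 7) + (26, 17). λ = (17 - 7)/(26 - 11) ≡ 10/15 mod 61. 15⁻¹ ≡ 57 (mod 61), so λ ≡ 21.
  x = λ² - 11 - 26 = 441 - 37 ≡ 38; y = λ·(11 - 38) - 7 ≡ 36. → (38, 36)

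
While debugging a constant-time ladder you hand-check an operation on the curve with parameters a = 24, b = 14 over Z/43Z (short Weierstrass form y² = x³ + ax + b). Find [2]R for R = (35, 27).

(32, 28)

tangent at (35, 27): λ = (3·35² + 24)/(2·27) ≡ 1/11. 11⁻¹ ≡ 4 (mod 43) since 11·4 = 44 ≡ 1, so λ ≡ 1·4 ≡ 4.
  x = λ² - 35 - 35 = 16 - 70 ≡ 32; y = λ·(35 - 32) - 27 ≡ 28. → (32, 28)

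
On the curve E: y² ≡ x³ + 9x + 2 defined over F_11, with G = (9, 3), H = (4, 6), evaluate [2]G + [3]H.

(9, 8)

First 2G:
Repeated addition: build up to 2G.
2G: tangent at (9, 3): λ = (3·9² + 9)/(2·3) ≡ 10/6. 6⁻¹ ≡ 2 (mod 11) since 6·2 = 12 ≡ 1, so λ ≡ 10·2 ≡ 9.
  x = λ² - 9 - 9 = 81 - 18 ≡ 8; y = λ·(9 - 8) - 3 ≡ 6. → (8, 6)
2G = (8, 6).
Next 3H:
Repeated addition: build up to 3H.
2H: tangent at (4, 6): λ = (3·4² + 9)/(2·6) ≡ 2/1. 1⁻¹ ≡ 1 (mod 11), so λ ≡ 2·1 ≡ 2.
  x = λ² - 4 - 4 = 4 - 8 ≡ 7; y = λ·(4 - 7) - 6 ≡ 10. → (7, 10)
3H: (7, 10) + (4, 6). λ = (6 - 10)/(4 - 7) ≡ 7/8 mod 11. 8⁻¹ ≡ 7 (mod 11) since 8·7 = 56 ≡ 1, so λ ≡ 5.
  x = λ² - 7 - 4 = 25 - 11 ≡ 3; y = λ·(7 - 3) - 10 ≡ 10. → (3, 10)
3H = (3, 10).
Finally 2G + 3H:
(8, 6) + (3, 10). λ = (10 - 6)/(3 - 8) ≡ 4/6 mod 11. 6⁻¹ ≡ 2 (mod 11), so λ ≡ 8.
  x = λ² - 8 - 3 = 64 - 11 ≡ 9; y = λ·(8 - 9) - 6 ≡ 8. → (9, 8)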